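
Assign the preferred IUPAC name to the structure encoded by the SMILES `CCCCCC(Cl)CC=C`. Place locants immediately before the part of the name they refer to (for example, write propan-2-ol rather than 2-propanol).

4-chloronon-1-ene

The longest chain bearing the multiple bond is 9 carbons long (nonane).
The chain contains a C=C double bond, so the unsaturation ending is -ene.
Choose the numbering such that numbering from this end puts the double bond at C-1 rather than C-8.
With this numbering: the double bond between C-1 and C-2; a chloro group at C-4.
Assembling the pieces gives 4-chloronon-1-ene.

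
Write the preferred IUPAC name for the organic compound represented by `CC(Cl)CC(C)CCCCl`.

1,6-dichloro-4-methylheptane

The longest carbon chain is 7 atoms: the parent is heptane.
The numbering direction is chosen so that the substituent locant set {1,4,6} is lower than {2,4,7} at the first point of difference.
That gives chloro groups at C-1 and C-6; a methyl group at C-4.
Substituent prefixes are cited in alphabetical order (multiplying prefixes like di-/tri- are ignored for ordering).
Assembling the pieces gives 1,6-dichloro-4-methylheptane.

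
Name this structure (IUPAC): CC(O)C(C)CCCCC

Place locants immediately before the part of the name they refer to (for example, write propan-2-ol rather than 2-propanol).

The longest carbon chain that includes the –OH group has 8 carbons, so the parent hydride is octane.
The highest-priority functional group is an alcohol (–OH), so the name ends in -ol.
Number the chain so that numbering from this end puts the hydroxyl group at C-2 rather than C-7.
This places the hydroxyl at C-2; a methyl group at C-3.
Putting it together: 3-methyloctan-2-ol.

3-methyloctan-2-ol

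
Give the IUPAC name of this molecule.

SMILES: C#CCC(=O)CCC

hept-1-yn-4-one

The longest chain bearing the carbonyl and the multiple bond is 7 carbons long (heptane).
The highest-priority functional group is a ketone (C=O on an internal carbon), so the name ends in -one.
The chain contains a C≡C triple bond, so the unsaturation ending is -yne.
Number the chain so that numbering from this end puts the triple bond at C-1 rather than C-6.
This places the carbonyl at C-4; the triple bond between C-1 and C-2.
Assembling the pieces gives hept-1-yn-4-one.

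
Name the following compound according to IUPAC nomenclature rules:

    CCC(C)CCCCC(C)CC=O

3,8-dimethyldecanal

The longest chain bearing the –CHO group is 10 carbons long (decane).
The highest-priority functional group is an aldehyde (terminal –CHO), so the name ends in -al.
The numbering direction is chosen so that the aldehyde carbon is C-1 by definition.
That gives methyl groups at C-3 and C-8.
The name is 3,8-dimethyldecanal.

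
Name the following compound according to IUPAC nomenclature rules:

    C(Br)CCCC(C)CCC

1-bromo-5-methyloctane

The longest continuous carbon chain has 8 atoms, so the parent hydride is octane.
The numbering direction is chosen so that the substituent locant set {1,5} is lower than {4,8} at the first point of difference.
With this numbering: a bromo group at C-1; a methyl group at C-5.
Prefixes are listed alphabetically: bromo, methyl.
Putting it together: 1-bromo-5-methyloctane.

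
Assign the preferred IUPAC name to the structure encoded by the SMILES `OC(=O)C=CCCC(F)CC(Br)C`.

The longest carbon chain that includes the –COOH group and the multiple bond has 9 carbons, so the parent hydride is nonane.
The principal characteristic group is a carboxylic acid (terminal –COOH), named with the suffix -oic acid.
There is one C=C double bond, indicated by the ending -ene.
The numbering direction is chosen so that the carboxylic acid carbon is C-1 by definition.
That gives the double bond between C-2 and C-3; a bromo group at C-8; a fluoro group at C-6.
The substituents are ordered alphabetically, ignoring any di-/tri- multipliers.
The name is 8-bromo-6-fluoronon-2-enoic acid.

8-bromo-6-fluoronon-2-enoic acid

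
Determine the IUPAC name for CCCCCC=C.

The longest carbon chain that includes the multiple bond has 7 carbons, so the parent hydride is heptane.
A C=C double bond in the chain gives the infix -ene-.
Number the chain so that numbering from this end puts the double bond at C-1 rather than C-6.
This places the double bond between C-1 and C-2.
Putting it together: hept-1-ene.

hept-1-ene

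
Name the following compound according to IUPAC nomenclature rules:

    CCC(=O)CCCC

heptan-3-one

The longest chain bearing the carbonyl is 7 carbons long (heptane).
A ketone (C=O on an internal carbon) is the principal characteristic group, giving the suffix -one.
Choose the numbering such that numbering from this end puts the carbonyl group at C-3 rather than C-5.
This places the carbonyl at C-3.
The name is heptan-3-one.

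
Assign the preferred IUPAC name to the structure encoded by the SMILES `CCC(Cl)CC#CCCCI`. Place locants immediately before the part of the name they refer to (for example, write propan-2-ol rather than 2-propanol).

7-chloro-1-iodonon-4-yne

The longest carbon chain that includes the multiple bond has 9 carbons, so the parent hydride is nonane.
The chain contains a C≡C triple bond, so the unsaturation ending is -yne.
Choose the numbering such that numbering from this end puts the triple bond at C-4 rather than C-5.
This places the triple bond between C-4 and C-5; a chloro group at C-7; an iodo group at C-1.
Prefixes are listed alphabetically: chloro, iodo.
Assembling the pieces gives 7-chloro-1-iodonon-4-yne.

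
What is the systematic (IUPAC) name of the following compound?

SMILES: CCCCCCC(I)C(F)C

2-fluoro-3-iodononane

The parent chain contains 9 carbons (nonane).
Number the chain so that the substituent locant set {2,3} is lower than {7,8} at the first point of difference.
That gives a fluoro group at C-2; an iodo group at C-3.
The substituents are ordered alphabetically, ignoring any di-/tri- multipliers.
The name is 2-fluoro-3-iodononane.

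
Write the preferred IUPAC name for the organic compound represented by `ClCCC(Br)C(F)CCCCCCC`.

3-bromo-1-chloro-4-fluoroundecane

The longest carbon chain is 11 atoms: the parent is undecane.
The numbering direction is chosen so that the substituent locant set {1,3,4} is lower than {8,9,11} at the first point of difference.
This places a bromo group at C-3; a chloro group at C-1; a fluoro group at C-4.
The substituents are ordered alphabetically, ignoring any di-/tri- multipliers.
Assembling the pieces gives 3-bromo-1-chloro-4-fluoroundecane.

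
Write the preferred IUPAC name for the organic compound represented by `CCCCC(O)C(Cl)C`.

The longest chain bearing the –OH group is 7 carbons long (heptane).
An alcohol (–OH) is the principal characteristic group, giving the suffix -ol.
Number the chain so that numbering from this end puts the hydroxyl group at C-3 rather than C-5.
This places the hydroxyl at C-3; a chloro group at C-2.
The name is 2-chloroheptan-3-ol.

2-chloroheptan-3-ol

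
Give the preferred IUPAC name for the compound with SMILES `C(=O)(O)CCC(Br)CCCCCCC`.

The longest carbon chain that includes the –COOH group has 11 carbons, so the parent hydride is undecane.
A carboxylic acid (terminal –COOH) is the principal characteristic group, giving the suffix -oic acid.
The numbering direction is chosen so that the carboxylic acid carbon is C-1 by definition.
With this numbering: a bromo group at C-4.
Assembling the pieces gives 4-bromoundecanoic acid.

4-bromoundecanoic acid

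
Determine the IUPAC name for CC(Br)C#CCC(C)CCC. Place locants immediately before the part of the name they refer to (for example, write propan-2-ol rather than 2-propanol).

2-bromo-6-methylnon-3-yne

The longest carbon chain that includes the multiple bond has 9 carbons, so the parent hydride is nonane.
A C≡C triple bond in the chain gives the infix -yne-.
Number the chain so that numbering from this end puts the triple bond at C-3 rather than C-6.
That gives the triple bond between C-3 and C-4; a bromo group at C-2; a methyl group at C-6.
Prefixes are listed alphabetically: bromo, methyl.
Assembling the pieces gives 2-bromo-6-methylnon-3-yne.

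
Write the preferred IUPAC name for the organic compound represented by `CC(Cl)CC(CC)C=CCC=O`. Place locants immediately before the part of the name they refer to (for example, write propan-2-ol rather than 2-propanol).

Counting along the main chain through the –CHO group and the multiple bond gives 8 carbons: the parent is octane.
The principal characteristic group is an aldehyde (terminal –CHO), named with the suffix -al.
The chain contains a C=C double bond, so the unsaturation ending is -ene.
The numbering direction is chosen so that the aldehyde carbon is C-1 by definition.
With this numbering: the double bond between C-3 and C-4; a chloro group at C-7; an ethyl group at C-5.
Prefixes are listed alphabetically: chloro, ethyl.
Putting it together: 7-chloro-5-ethyloct-3-enal.

7-chloro-5-ethyloct-3-enal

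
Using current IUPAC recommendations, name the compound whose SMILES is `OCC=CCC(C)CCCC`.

The longest chain bearing the –OH group and the multiple bond is 9 carbons long (nonane).
The highest-priority functional group is an alcohol (–OH), so the name ends in -ol.
There is one C=C double bond, indicated by the ending -ene.
The numbering direction is chosen so that numbering from this end puts the hydroxyl group at C-1 rather than C-9.
That gives the hydroxyl at C-1; the double bond between C-2 and C-3; a methyl group at C-5.
Putting it together: 5-methylnon-2-en-1-ol.

5-methylnon-2-en-1-ol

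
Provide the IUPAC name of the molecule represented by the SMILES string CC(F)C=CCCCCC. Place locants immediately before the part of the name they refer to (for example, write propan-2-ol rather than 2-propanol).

Counting along the main chain through the multiple bond gives 9 carbons: the parent is nonane.
There is one C=C double bond, indicated by the ending -ene.
Choose the numbering such that numbering from this end puts the double bond at C-3 rather than C-6.
This places the double bond between C-3 and C-4; a fluoro group at C-2.
Assembling the pieces gives 2-fluoronon-3-ene.

2-fluoronon-3-ene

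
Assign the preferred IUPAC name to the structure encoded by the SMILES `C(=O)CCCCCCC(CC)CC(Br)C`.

10-bromo-8-ethylundecanal

Counting along the main chain through the –CHO group gives 11 carbons: the parent is undecane.
The principal characteristic group is an aldehyde (terminal –CHO), named with the suffix -al.
Number the chain so that the aldehyde carbon is C-1 by definition.
That gives a bromo group at C-10; an ethyl group at C-8.
Prefixes are listed alphabetically: bromo, ethyl.
Putting it together: 10-bromo-8-ethylundecanal.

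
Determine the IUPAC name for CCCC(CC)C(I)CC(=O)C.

The longest chain bearing the carbonyl is 8 carbons long (octane).
The principal characteristic group is a ketone (C=O on an internal carbon), named with the suffix -one.
Number the chain so that numbering from this end puts the carbonyl group at C-2 rather than C-7.
That gives the carbonyl at C-2; an ethyl group at C-5; an iodo group at C-4.
The substituents are ordered alphabetically, ignoring any di-/tri- multipliers.
Assembling the pieces gives 5-ethyl-4-iodooctan-2-one.

5-ethyl-4-iodooctan-2-one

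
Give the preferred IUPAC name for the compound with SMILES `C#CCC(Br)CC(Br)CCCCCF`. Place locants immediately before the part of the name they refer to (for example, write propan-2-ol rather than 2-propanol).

4,6-dibromo-11-fluoroundec-1-yne

The longest carbon chain that includes the multiple bond has 11 carbons, so the parent hydride is undecane.
A C≡C triple bond in the chain gives the infix -yne-.
Choose the numbering such that numbering from this end puts the triple bond at C-1 rather than C-10.
This places the triple bond between C-1 and C-2; bromo groups at C-4 and C-6; a fluoro group at C-11.
The substituents are ordered alphabetically, ignoring any di-/tri- multipliers.
Putting it together: 4,6-dibromo-11-fluoroundec-1-yne.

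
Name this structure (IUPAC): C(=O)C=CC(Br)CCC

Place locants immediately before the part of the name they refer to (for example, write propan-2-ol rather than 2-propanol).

The longest chain bearing the –CHO group and the multiple bond is 7 carbons long (heptane).
An aldehyde (terminal –CHO) is the principal characteristic group, giving the suffix -al.
There is one C=C double bond, indicated by the ending -ene.
Number the chain so that the aldehyde carbon is C-1 by definition.
With this numbering: the double bond between C-2 and C-3; a bromo group at C-4.
Putting it together: 4-bromohept-2-enal.

4-bromohept-2-enal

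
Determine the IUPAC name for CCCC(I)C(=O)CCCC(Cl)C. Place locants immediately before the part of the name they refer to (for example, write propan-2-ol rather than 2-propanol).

9-chloro-4-iododecan-5-one

The longest chain bearing the carbonyl is 10 carbons long (decane).
The principal characteristic group is a ketone (C=O on an internal carbon), named with the suffix -one.
Number the chain so that numbering from this end puts the carbonyl group at C-5 rather than C-6.
This places the carbonyl at C-5; a chloro group at C-9; an iodo group at C-4.
Substituent prefixes are cited in alphabetical order (multiplying prefixes like di-/tri- are ignored for ordering).
Assembling the pieces gives 9-chloro-4-iododecan-5-one.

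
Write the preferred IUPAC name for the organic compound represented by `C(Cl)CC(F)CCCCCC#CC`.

11-chloro-9-fluoroundec-2-yne

Counting along the main chain through the multiple bond gives 11 carbons: the parent is undecane.
The chain contains a C≡C triple bond, so the unsaturation ending is -yne.
Number the chain so that numbering from this end puts the triple bond at C-2 rather than C-9.
That gives the triple bond between C-2 and C-3; a chloro group at C-11; a fluoro group at C-9.
Substituent prefixes are cited in alphabetical order (multiplying prefixes like di-/tri- are ignored for ordering).
Assembling the pieces gives 11-chloro-9-fluoroundec-2-yne.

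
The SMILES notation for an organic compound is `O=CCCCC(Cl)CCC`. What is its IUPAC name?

5-chlorooctanal

The longest chain bearing the –CHO group is 8 carbons long (octane).
The highest-priority functional group is an aldehyde (terminal –CHO), so the name ends in -al.
The numbering direction is chosen so that the aldehyde carbon is C-1 by definition.
With this numbering: a chloro group at C-5.
The name is 5-chlorooctanal.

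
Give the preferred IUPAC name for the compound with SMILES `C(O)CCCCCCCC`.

The longest chain bearing the –OH group is 9 carbons long (nonane).
An alcohol (–OH) is the principal characteristic group, giving the suffix -ol.
The numbering direction is chosen so that numbering from this end puts the hydroxyl group at C-1 rather than C-9.
This places the hydroxyl at C-1.
The name is nonan-1-ol.

nonan-1-ol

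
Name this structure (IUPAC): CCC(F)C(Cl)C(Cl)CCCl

The longest carbon chain is 7 atoms: the parent is heptane.
The numbering direction is chosen so that the substituent locant set {1,3,4,5} is lower than {3,4,5,7} at the first point of difference.
This places chloro groups at C-1 and C-3 and C-4; a fluoro group at C-5.
The substituents are ordered alphabetically, ignoring any di-/tri- multipliers.
The name is 1,3,4-trichloro-5-fluoroheptane.

1,3,4-trichloro-5-fluoroheptane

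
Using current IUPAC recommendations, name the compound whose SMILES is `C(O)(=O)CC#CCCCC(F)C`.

The longest chain bearing the –COOH group and the multiple bond is 9 carbons long (nonane).
A carboxylic acid (terminal –COOH) is the principal characteristic group, giving the suffix -oic acid.
The chain contains a C≡C triple bond, so the unsaturation ending is -yne.
The numbering direction is chosen so that the carboxylic acid carbon is C-1 by definition.
With this numbering: the triple bond between C-3 and C-4; a fluoro group at C-8.
The name is 8-fluoronon-3-ynoic acid.

8-fluoronon-3-ynoic acid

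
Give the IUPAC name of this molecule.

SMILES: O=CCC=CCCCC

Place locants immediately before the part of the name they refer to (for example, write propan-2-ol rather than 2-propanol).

oct-3-enal

The longest chain bearing the –CHO group and the multiple bond is 8 carbons long (octane).
The highest-priority functional group is an aldehyde (terminal –CHO), so the name ends in -al.
A C=C double bond in the chain gives the infix -ene-.
The numbering direction is chosen so that the aldehyde carbon is C-1 by definition.
That gives the double bond between C-3 and C-4.
The name is oct-3-enal.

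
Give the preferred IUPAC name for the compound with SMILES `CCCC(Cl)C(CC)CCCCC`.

The longest carbon chain is 10 atoms: the parent is decane.
The numbering direction is chosen so that the substituent locant set {4,5} is lower than {6,7} at the first point of difference.
This places a chloro group at C-4; an ethyl group at C-5.
Substituent prefixes are cited in alphabetical order (multiplying prefixes like di-/tri- are ignored for ordering).
Putting it together: 4-chloro-5-ethyldecane.

4-chloro-5-ethyldecane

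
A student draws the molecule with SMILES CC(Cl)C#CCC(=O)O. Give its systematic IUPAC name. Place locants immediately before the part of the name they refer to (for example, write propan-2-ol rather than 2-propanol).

Counting along the main chain through the –COOH group and the multiple bond gives 6 carbons: the parent is hexane.
A carboxylic acid (terminal –COOH) is the principal characteristic group, giving the suffix -oic acid.
A C≡C triple bond in the chain gives the infix -yne-.
Number the chain so that the carboxylic acid carbon is C-1 by definition.
This places the triple bond between C-3 and C-4; a chloro group at C-5.
Putting it together: 5-chlorohex-3-ynoic acid.

5-chlorohex-3-ynoic acid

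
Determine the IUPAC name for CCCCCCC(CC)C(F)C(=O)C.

The longest chain bearing the carbonyl is 10 carbons long (decane).
A ketone (C=O on an internal carbon) is the principal characteristic group, giving the suffix -one.
The numbering direction is chosen so that numbering from this end puts the carbonyl group at C-2 rather than C-9.
With this numbering: the carbonyl at C-2; an ethyl group at C-4; a fluoro group at C-3.
Prefixes are listed alphabetically: ethyl, fluoro.
Putting it together: 4-ethyl-3-fluorodecan-2-one.

4-ethyl-3-fluorodecan-2-one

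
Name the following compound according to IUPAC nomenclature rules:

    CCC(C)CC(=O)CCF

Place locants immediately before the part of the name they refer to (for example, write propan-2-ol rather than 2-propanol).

Counting along the main chain through the carbonyl gives 7 carbons: the parent is heptane.
The highest-priority functional group is a ketone (C=O on an internal carbon), so the name ends in -one.
Choose the numbering such that numbering from this end puts the carbonyl group at C-3 rather than C-5.
That gives the carbonyl at C-3; a fluoro group at C-1; a methyl group at C-5.
Prefixes are listed alphabetically: fluoro, methyl.
Assembling the pieces gives 1-fluoro-5-methylheptan-3-one.

1-fluoro-5-methylheptan-3-one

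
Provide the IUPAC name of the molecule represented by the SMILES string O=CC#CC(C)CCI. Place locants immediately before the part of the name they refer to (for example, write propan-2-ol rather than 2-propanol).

6-iodo-4-methylhex-2-ynal

The longest carbon chain that includes the –CHO group and the multiple bond has 6 carbons, so the parent hydride is hexane.
The highest-priority functional group is an aldehyde (terminal –CHO), so the name ends in -al.
There is one C≡C triple bond, indicated by the ending -yne.
The numbering direction is chosen so that the aldehyde carbon is C-1 by definition.
This places the triple bond between C-2 and C-3; an iodo group at C-6; a methyl group at C-4.
The substituents are ordered alphabetically, ignoring any di-/tri- multipliers.
Putting it together: 6-iodo-4-methylhex-2-ynal.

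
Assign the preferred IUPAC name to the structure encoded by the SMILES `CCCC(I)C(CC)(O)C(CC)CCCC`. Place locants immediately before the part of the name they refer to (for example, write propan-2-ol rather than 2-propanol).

The longest carbon chain that includes the –OH group has 10 carbons, so the parent hydride is decane.
An alcohol (–OH) is the principal characteristic group, giving the suffix -ol.
Choose the numbering such that numbering from this end puts the hydroxyl group at C-5 rather than C-6.
With this numbering: the hydroxyl at C-5; ethyl groups at C-5 and C-6; an iodo group at C-4.
Substituent prefixes are cited in alphabetical order (multiplying prefixes like di-/tri- are ignored for ordering).
Putting it together: 5,6-diethyl-4-iododecan-5-ol.

5,6-diethyl-4-iododecan-5-ol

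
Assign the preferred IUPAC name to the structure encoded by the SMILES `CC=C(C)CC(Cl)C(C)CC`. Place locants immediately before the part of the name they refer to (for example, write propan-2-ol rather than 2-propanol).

The longest chain bearing the multiple bond is 8 carbons long (octane).
The chain contains a C=C double bond, so the unsaturation ending is -ene.
The numbering direction is chosen so that numbering from this end puts the double bond at C-2 rather than C-6.
With this numbering: the double bond between C-2 and C-3; a chloro group at C-5; methyl groups at C-3 and C-6.
Prefixes are listed alphabetically: chloro, methyl.
Putting it together: 5-chloro-3,6-dimethyloct-2-ene.

5-chloro-3,6-dimethyloct-2-ene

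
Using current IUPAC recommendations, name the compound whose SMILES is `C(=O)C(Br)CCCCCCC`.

2-bromononanal

Counting along the main chain through the –CHO group gives 9 carbons: the parent is nonane.
An aldehyde (terminal –CHO) is the principal characteristic group, giving the suffix -al.
Choose the numbering such that the aldehyde carbon is C-1 by definition.
This places a bromo group at C-2.
Assembling the pieces gives 2-bromononanal.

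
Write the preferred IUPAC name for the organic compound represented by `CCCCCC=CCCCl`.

1-chloronon-3-ene

Counting along the main chain through the multiple bond gives 9 carbons: the parent is nonane.
The chain contains a C=C double bond, so the unsaturation ending is -ene.
Number the chain so that numbering from this end puts the double bond at C-3 rather than C-6.
With this numbering: the double bond between C-3 and C-4; a chloro group at C-1.
Putting it together: 1-chloronon-3-ene.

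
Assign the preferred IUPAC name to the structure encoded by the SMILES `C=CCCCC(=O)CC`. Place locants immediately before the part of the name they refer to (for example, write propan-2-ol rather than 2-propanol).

The longest carbon chain that includes the carbonyl and the multiple bond has 8 carbons, so the parent hydride is octane.
A ketone (C=O on an internal carbon) is the principal characteristic group, giving the suffix -one.
There is one C=C double bond, indicated by the ending -ene.
Choose the numbering such that numbering from this end puts the carbonyl group at C-3 rather than C-6.
This places the carbonyl at C-3; the double bond between C-7 and C-8.
The name is oct-7-en-3-one.

oct-7-en-3-one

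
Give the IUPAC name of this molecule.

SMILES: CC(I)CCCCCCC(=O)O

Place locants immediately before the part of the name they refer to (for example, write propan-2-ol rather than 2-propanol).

The longest carbon chain that includes the –COOH group has 9 carbons, so the parent hydride is nonane.
The principal characteristic group is a carboxylic acid (terminal –COOH), named with the suffix -oic acid.
Number the chain so that the carboxylic acid carbon is C-1 by definition.
That gives an iodo group at C-8.
Putting it together: 8-iodononanoic acid.

8-iodononanoic acid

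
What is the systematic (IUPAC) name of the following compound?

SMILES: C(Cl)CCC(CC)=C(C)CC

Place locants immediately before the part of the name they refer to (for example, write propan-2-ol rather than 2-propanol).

7-chloro-4-ethyl-3-methylhept-3-ene

Counting along the main chain through the multiple bond gives 7 carbons: the parent is heptane.
A C=C double bond in the chain gives the infix -ene-.
Choose the numbering such that numbering from this end puts the double bond at C-3 rather than C-4.
This places the double bond between C-3 and C-4; a chloro group at C-7; an ethyl group at C-4; a methyl group at C-3.
Prefixes are listed alphabetically: chloro, ethyl, methyl.
Putting it together: 7-chloro-4-ethyl-3-methylhept-3-ene.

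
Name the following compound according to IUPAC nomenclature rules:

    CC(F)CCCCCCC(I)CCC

The parent chain contains 12 carbons (dodecane).
The numbering direction is chosen so that the substituent locant set {2,9} is lower than {4,11} at the first point of difference.
With this numbering: a fluoro group at C-2; an iodo group at C-9.
Prefixes are listed alphabetically: fluoro, iodo.
The name is 2-fluoro-9-iodododecane.

2-fluoro-9-iodododecane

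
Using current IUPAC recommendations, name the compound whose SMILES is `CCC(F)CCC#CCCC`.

The longest chain bearing the multiple bond is 10 carbons long (decane).
There is one C≡C triple bond, indicated by the ending -yne.
The numbering direction is chosen so that numbering from this end puts the triple bond at C-4 rather than C-6.
This places the triple bond between C-4 and C-5; a fluoro group at C-8.
The name is 8-fluorodec-4-yne.

8-fluorodec-4-yne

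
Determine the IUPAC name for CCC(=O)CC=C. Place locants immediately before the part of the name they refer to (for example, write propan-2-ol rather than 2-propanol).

Counting along the main chain through the carbonyl and the multiple bond gives 6 carbons: the parent is hexane.
The principal characteristic group is a ketone (C=O on an internal carbon), named with the suffix -one.
There is one C=C double bond, indicated by the ending -ene.
The numbering direction is chosen so that numbering from this end puts the carbonyl group at C-3 rather than C-4.
That gives the carbonyl at C-3; the double bond between C-5 and C-6.
Assembling the pieces gives hex-5-en-3-one.

hex-5-en-3-one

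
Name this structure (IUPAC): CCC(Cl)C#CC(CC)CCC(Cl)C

The longest carbon chain that includes the multiple bond has 10 carbons, so the parent hydride is decane.
The chain contains a C≡C triple bond, so the unsaturation ending is -yne.
Choose the numbering such that numbering from this end puts the triple bond at C-4 rather than C-6.
With this numbering: the triple bond between C-4 and C-5; chloro groups at C-3 and C-9; an ethyl group at C-6.
Prefixes are listed alphabetically: chloro, ethyl.
Assembling the pieces gives 3,9-dichloro-6-ethyldec-4-yne.

3,9-dichloro-6-ethyldec-4-yne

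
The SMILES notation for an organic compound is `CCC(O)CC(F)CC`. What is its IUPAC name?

Counting along the main chain through the –OH group gives 7 carbons: the parent is heptane.
The highest-priority functional group is an alcohol (–OH), so the name ends in -ol.
Choose the numbering such that numbering from this end puts the hydroxyl group at C-3 rather than C-5.
That gives the hydroxyl at C-3; a fluoro group at C-5.
Assembling the pieces gives 5-fluoroheptan-3-ol.

5-fluoroheptan-3-ol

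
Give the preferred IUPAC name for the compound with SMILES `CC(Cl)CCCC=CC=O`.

7-chlorooct-2-enal

The longest carbon chain that includes the –CHO group and the multiple bond has 8 carbons, so the parent hydride is octane.
The highest-priority functional group is an aldehyde (terminal –CHO), so the name ends in -al.
A C=C double bond in the chain gives the infix -ene-.
The numbering direction is chosen so that the aldehyde carbon is C-1 by definition.
This places the double bond between C-2 and C-3; a chloro group at C-7.
Assembling the pieces gives 7-chlorooct-2-enal.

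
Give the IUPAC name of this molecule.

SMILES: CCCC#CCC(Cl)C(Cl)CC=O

3,4-dichlorodec-6-ynal

The longest carbon chain that includes the –CHO group and the multiple bond has 10 carbons, so the parent hydride is decane.
The highest-priority functional group is an aldehyde (terminal –CHO), so the name ends in -al.
The chain contains a C≡C triple bond, so the unsaturation ending is -yne.
Number the chain so that the aldehyde carbon is C-1 by definition.
This places the triple bond between C-6 and C-7; chloro groups at C-3 and C-4.
Putting it together: 3,4-dichlorodec-6-ynal.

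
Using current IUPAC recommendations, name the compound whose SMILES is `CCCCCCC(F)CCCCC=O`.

Counting along the main chain through the –CHO group gives 12 carbons: the parent is dodecane.
The highest-priority functional group is an aldehyde (terminal –CHO), so the name ends in -al.
The numbering direction is chosen so that the aldehyde carbon is C-1 by definition.
This places a fluoro group at C-6.
Putting it together: 6-fluorododecanal.

6-fluorododecanal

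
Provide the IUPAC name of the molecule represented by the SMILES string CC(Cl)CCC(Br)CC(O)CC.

5-bromo-8-chlorononan-3-ol

The longest chain bearing the –OH group is 9 carbons long (nonane).
An alcohol (–OH) is the principal characteristic group, giving the suffix -ol.
Number the chain so that numbering from this end puts the hydroxyl group at C-3 rather than C-7.
That gives the hydroxyl at C-3; a bromo group at C-5; a chloro group at C-8.
Prefixes are listed alphabetically: bromo, chloro.
Assembling the pieces gives 5-bromo-8-chlorononan-3-ol.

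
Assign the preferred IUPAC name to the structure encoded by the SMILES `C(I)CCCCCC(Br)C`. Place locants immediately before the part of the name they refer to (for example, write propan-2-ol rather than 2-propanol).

7-bromo-1-iodooctane

The parent chain contains 8 carbons (octane).
Choose the numbering such that the substituent locant set {1,7} is lower than {2,8} at the first point of difference.
This places a bromo group at C-7; an iodo group at C-1.
Prefixes are listed alphabetically: bromo, iodo.
Putting it together: 7-bromo-1-iodooctane.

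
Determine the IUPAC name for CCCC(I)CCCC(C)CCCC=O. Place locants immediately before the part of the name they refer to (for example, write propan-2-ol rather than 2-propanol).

The longest carbon chain that includes the –CHO group has 12 carbons, so the parent hydride is dodecane.
An aldehyde (terminal –CHO) is the principal characteristic group, giving the suffix -al.
Choose the numbering such that the aldehyde carbon is C-1 by definition.
This places an iodo group at C-9; a methyl group at C-5.
Prefixes are listed alphabetically: iodo, methyl.
Assembling the pieces gives 9-iodo-5-methyldodecanal.

9-iodo-5-methyldodecanal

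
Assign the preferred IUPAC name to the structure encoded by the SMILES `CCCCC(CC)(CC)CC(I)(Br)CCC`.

The parent chain contains 10 carbons (decane).
Number the chain so that the substituent locant set {4,4,6,6} is lower than {5,5,7,7} at the first point of difference.
With this numbering: a bromo group at C-4; two ethyl groups at C-6; an iodo group at C-4.
Substituent prefixes are cited in alphabetical order (multiplying prefixes like di-/tri- are ignored for ordering).
The name is 4-bromo-6,6-diethyl-4-iododecane.

4-bromo-6,6-diethyl-4-iododecane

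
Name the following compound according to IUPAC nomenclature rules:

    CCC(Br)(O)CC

The longest chain bearing the –OH group is 5 carbons long (pentane).
The principal characteristic group is an alcohol (–OH), named with the suffix -ol.
Both numbering directions give the same locant set; either may be used.
This places the hydroxyl at C-3; a bromo group at C-3.
The name is 3-bromopentan-3-ol.

3-bromopentan-3-ol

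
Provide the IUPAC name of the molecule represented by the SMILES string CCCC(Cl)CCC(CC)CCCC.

4-chloro-7-ethylundecane

The parent chain contains 11 carbons (undecane).
Number the chain so that the substituent locant set {4,7} is lower than {5,8} at the first point of difference.
That gives a chloro group at C-4; an ethyl group at C-7.
Substituent prefixes are cited in alphabetical order (multiplying prefixes like di-/tri- are ignored for ordering).
Assembling the pieces gives 4-chloro-7-ethylundecane.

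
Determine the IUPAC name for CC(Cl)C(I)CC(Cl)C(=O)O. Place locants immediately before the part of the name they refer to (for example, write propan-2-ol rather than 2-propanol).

2,5-dichloro-4-iodohexanoic acid

The longest carbon chain that includes the –COOH group has 6 carbons, so the parent hydride is hexane.
A carboxylic acid (terminal –COOH) is the principal characteristic group, giving the suffix -oic acid.
The numbering direction is chosen so that the carboxylic acid carbon is C-1 by definition.
With this numbering: chloro groups at C-2 and C-5; an iodo group at C-4.
The substituents are ordered alphabetically, ignoring any di-/tri- multipliers.
Assembling the pieces gives 2,5-dichloro-4-iodohexanoic acid.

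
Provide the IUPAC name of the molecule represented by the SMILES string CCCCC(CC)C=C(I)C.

4-ethyl-2-iodooct-2-ene

Counting along the main chain through the multiple bond gives 8 carbons: the parent is octane.
The chain contains a C=C double bond, so the unsaturation ending is -ene.
Choose the numbering such that numbering from this end puts the double bond at C-2 rather than C-6.
With this numbering: the double bond between C-2 and C-3; an ethyl group at C-4; an iodo group at C-2.
The substituents are ordered alphabetically, ignoring any di-/tri- multipliers.
The name is 4-ethyl-2-iodooct-2-ene.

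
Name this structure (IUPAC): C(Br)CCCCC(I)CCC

1-bromo-6-iodononane

The longest continuous carbon chain has 9 atoms, so the parent hydride is nonane.
The numbering direction is chosen so that the substituent locant set {1,6} is lower than {4,9} at the first point of difference.
That gives a bromo group at C-1; an iodo group at C-6.
Substituent prefixes are cited in alphabetical order (multiplying prefixes like di-/tri- are ignored for ordering).
Putting it together: 1-bromo-6-iodononane.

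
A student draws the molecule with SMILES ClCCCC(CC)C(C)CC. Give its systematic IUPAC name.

1-chloro-4-ethyl-5-methylheptane

The longest carbon chain is 7 atoms: the parent is heptane.
The numbering direction is chosen so that the substituent locant set {1,4,5} is lower than {3,4,7} at the first point of difference.
That gives a chloro group at C-1; an ethyl group at C-4; a methyl group at C-5.
The substituents are ordered alphabetically, ignoring any di-/tri- multipliers.
Putting it together: 1-chloro-4-ethyl-5-methylheptane.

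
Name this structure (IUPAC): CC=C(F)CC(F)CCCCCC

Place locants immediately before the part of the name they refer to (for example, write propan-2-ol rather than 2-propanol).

The longest chain bearing the multiple bond is 11 carbons long (undecane).
A C=C double bond in the chain gives the infix -ene-.
Number the chain so that numbering from this end puts the double bond at C-2 rather than C-9.
That gives the double bond between C-2 and C-3; fluoro groups at C-3 and C-5.
The name is 3,5-difluoroundec-2-ene.

3,5-difluoroundec-2-ene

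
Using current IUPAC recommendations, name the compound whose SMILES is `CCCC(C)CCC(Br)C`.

The longest carbon chain is 8 atoms: the parent is octane.
Choose the numbering such that the substituent locant set {2,5} is lower than {4,7} at the first point of difference.
With this numbering: a bromo group at C-2; a methyl group at C-5.
The substituents are ordered alphabetically, ignoring any di-/tri- multipliers.
Assembling the pieces gives 2-bromo-5-methyloctane.

2-bromo-5-methyloctane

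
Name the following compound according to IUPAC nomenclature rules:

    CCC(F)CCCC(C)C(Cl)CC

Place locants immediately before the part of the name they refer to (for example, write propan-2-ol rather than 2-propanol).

3-chloro-8-fluoro-4-methyldecane

The longest carbon chain is 10 atoms: the parent is decane.
Number the chain so that the substituent locant set {3,4,8} is lower than {3,7,8} at the first point of difference.
That gives a chloro group at C-3; a fluoro group at C-8; a methyl group at C-4.
The substituents are ordered alphabetically, ignoring any di-/tri- multipliers.
Assembling the pieces gives 3-chloro-8-fluoro-4-methyldecane.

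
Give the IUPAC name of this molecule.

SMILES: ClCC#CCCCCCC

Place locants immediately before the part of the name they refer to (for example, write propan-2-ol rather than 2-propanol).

The longest carbon chain that includes the multiple bond has 9 carbons, so the parent hydride is nonane.
A C≡C triple bond in the chain gives the infix -yne-.
The numbering direction is chosen so that numbering from this end puts the triple bond at C-2 rather than C-7.
That gives the triple bond between C-2 and C-3; a chloro group at C-1.
The name is 1-chloronon-2-yne.

1-chloronon-2-yne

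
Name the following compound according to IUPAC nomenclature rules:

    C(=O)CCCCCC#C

The longest carbon chain that includes the –CHO group and the multiple bond has 8 carbons, so the parent hydride is octane.
The principal characteristic group is an aldehyde (terminal –CHO), named with the suffix -al.
A C≡C triple bond in the chain gives the infix -yne-.
Choose the numbering such that the aldehyde carbon is C-1 by definition.
With this numbering: the triple bond between C-7 and C-8.
The name is oct-7-ynal.

oct-7-ynal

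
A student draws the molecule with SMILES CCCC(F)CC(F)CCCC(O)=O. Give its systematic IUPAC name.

5,7-difluorodecanoic acid

Counting along the main chain through the –COOH group gives 10 carbons: the parent is decane.
The highest-priority functional group is a carboxylic acid (terminal –COOH), so the name ends in -oic acid.
The numbering direction is chosen so that the carboxylic acid carbon is C-1 by definition.
This places fluoro groups at C-5 and C-7.
Putting it together: 5,7-difluorodecanoic acid.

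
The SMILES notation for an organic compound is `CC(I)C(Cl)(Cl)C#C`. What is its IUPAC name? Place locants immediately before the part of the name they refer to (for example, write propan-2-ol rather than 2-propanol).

3,3-dichloro-4-iodopent-1-yne

The longest chain bearing the multiple bond is 5 carbons long (pentane).
A C≡C triple bond in the chain gives the infix -yne-.
The numbering direction is chosen so that numbering from this end puts the triple bond at C-1 rather than C-4.
This places the triple bond between C-1 and C-2; two chloro groups at C-3; an iodo group at C-4.
Prefixes are listed alphabetically: chloro, iodo.
Putting it together: 3,3-dichloro-4-iodopent-1-yne.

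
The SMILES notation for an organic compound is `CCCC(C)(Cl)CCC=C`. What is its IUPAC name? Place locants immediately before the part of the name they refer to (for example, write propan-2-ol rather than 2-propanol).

5-chloro-5-methyloct-1-ene

Counting along the main chain through the multiple bond gives 8 carbons: the parent is octane.
A C=C double bond in the chain gives the infix -ene-.
Number the chain so that numbering from this end puts the double bond at C-1 rather than C-7.
This places the double bond between C-1 and C-2; a chloro group at C-5; a methyl group at C-5.
Substituent prefixes are cited in alphabetical order (multiplying prefixes like di-/tri- are ignored for ordering).
Putting it together: 5-chloro-5-methyloct-1-ene.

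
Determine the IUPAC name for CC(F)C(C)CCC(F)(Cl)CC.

The longest continuous carbon chain has 8 atoms, so the parent hydride is octane.
Number the chain so that the substituent locant set {2,3,6,6} is lower than {3,3,6,7} at the first point of difference.
This places a chloro group at C-6; fluoro groups at C-2 and C-6; a methyl group at C-3.
Substituent prefixes are cited in alphabetical order (multiplying prefixes like di-/tri- are ignored for ordering).
Putting it together: 6-chloro-2,6-difluoro-3-methyloctane.

6-chloro-2,6-difluoro-3-methyloctane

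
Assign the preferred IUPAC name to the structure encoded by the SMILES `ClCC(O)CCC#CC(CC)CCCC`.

The longest carbon chain that includes the –OH group and the multiple bond has 11 carbons, so the parent hydride is undecane.
The principal characteristic group is an alcohol (–OH), named with the suffix -ol.
The chain contains a C≡C triple bond, so the unsaturation ending is -yne.
Choose the numbering such that numbering from this end puts the hydroxyl group at C-2 rather than C-10.
This places the hydroxyl at C-2; the triple bond between C-5 and C-6; a chloro group at C-1; an ethyl group at C-7.
The substituents are ordered alphabetically, ignoring any di-/tri- multipliers.
Assembling the pieces gives 1-chloro-7-ethylundec-5-yn-2-ol.

1-chloro-7-ethylundec-5-yn-2-ol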